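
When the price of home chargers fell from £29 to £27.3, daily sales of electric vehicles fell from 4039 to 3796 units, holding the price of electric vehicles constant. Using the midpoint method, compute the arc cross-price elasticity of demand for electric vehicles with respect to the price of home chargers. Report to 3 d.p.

1.027

ΔQ_A = 3796 − 4039 = -243; ΔP_B = 27.3 − 29 = -1.7.
Midpoints: Q̄_A = 3917.5, P̄_B = 28.15.
ε = (ΔQ_A/Q̄_A)/(ΔP_B/P̄_B) = (-243/3917.5)/(-1.7/28.15) ≈ 1.027.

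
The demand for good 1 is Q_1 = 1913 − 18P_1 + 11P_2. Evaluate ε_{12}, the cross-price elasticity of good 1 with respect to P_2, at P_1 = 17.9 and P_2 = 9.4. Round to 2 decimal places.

At P_1 = 17.9 and P_2 = 9.4: Q_1 = 1694.2.
∂Q_1/∂P_2 = 11.
ε = (∂Q_1/∂P_2)(P_2/Q_1) = 11 × (9.4/1694.2) ≈ 0.06.
Since ε > 0, good 1 and good 2 are substitutes.

0.06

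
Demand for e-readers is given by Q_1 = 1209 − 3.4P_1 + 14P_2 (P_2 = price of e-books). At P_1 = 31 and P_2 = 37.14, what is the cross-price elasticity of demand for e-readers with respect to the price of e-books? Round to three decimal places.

At P_1 = 31 and P_2 = 37.14: Q_1 = 1623.56.
∂Q_1/∂P_2 = 14.
ε = (∂Q_1/∂P_2)(P_2/Q_1) = 14 × (37.14/1623.56) ≈ 0.320.
Since ε > 0, e-readers and e-books are substitutes.

0.320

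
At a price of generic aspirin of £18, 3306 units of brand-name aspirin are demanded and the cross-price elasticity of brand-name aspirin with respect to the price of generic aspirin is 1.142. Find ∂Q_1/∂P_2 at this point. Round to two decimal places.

ε = (∂Q_1/∂P_2)·(P_2/Q_1) ⇒ ∂Q_1/∂P_2 = ε·Q_1/P_2 = 1.142 × 3306/18 ≈ 209.75.

209.75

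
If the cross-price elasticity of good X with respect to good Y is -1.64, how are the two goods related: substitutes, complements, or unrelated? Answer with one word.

complements

ε = -1.64 < 0, so a higher price of good Y lowers demand for good X: complements.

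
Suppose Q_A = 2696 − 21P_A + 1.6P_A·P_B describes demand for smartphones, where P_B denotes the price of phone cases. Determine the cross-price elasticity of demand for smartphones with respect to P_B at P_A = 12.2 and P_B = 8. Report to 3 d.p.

0.060

At P_A = 12.2 and P_B = 8: Q_A = 2595.96.
∂Q_A/∂P_B = 1.6P_A = 1.6(12.2) = 19.5200.
ε = (∂Q_A/∂P_B)(P_B/Q_A) = 19.5200 × (8/2595.96) ≈ 0.060.
ε > 0: substitutes.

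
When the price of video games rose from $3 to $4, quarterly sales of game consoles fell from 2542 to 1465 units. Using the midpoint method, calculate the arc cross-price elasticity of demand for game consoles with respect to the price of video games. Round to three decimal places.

-1.881

ΔQ_A = 1465 − 2542 = -1077; ΔP_B = 4 − 3 = 1.
Midpoints: Q̄_A = 2003.5, P̄_B = 3.50.
ε = (ΔQ_A/Q̄_A)/(ΔP_B/P̄_B) = (-1077/2003.5)/(1/3.50) ≈ -1.881.
ε < 0: game consoles and video games are complements.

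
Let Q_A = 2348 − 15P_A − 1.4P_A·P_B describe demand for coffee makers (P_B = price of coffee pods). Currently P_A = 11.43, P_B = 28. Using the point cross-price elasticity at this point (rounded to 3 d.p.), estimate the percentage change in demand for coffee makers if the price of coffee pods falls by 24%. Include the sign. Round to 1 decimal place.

At P_A = 11.43, P_B = 28: Q_A = 1728.494.
∂Q_A/∂P_B = -1.4P_A = -16.0020.
ε = (∂Q_A/∂P_B)(P_B/Q_A) = -16.0020 × 28/1728.494 ≈ -0.259.
%ΔQ_A ≈ ε × %ΔP_B = -0.259 × (-24%) = 6.2%.

6.2%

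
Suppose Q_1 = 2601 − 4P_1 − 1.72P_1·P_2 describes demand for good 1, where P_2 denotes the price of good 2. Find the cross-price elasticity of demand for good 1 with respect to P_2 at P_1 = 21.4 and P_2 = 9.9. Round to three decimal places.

At P_1 = 21.4 and P_2 = 9.9: Q_1 = 2151.001.
∂Q_1/∂P_2 = -1.72P_1 = -1.72(21.4) = -36.8080.
ε = (∂Q_1/∂P_2)(P_2/Q_1) = -36.8080 × (9.9/2151.001) ≈ -0.169.
ε < 0: complements.

-0.169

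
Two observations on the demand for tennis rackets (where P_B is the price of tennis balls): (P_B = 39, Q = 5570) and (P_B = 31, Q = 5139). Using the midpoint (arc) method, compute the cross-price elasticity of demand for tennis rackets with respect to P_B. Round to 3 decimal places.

ΔQ_A = 5139 − 5570 = -431; ΔP_B = 31 − 39 = -8.
Midpoints: Q̄_A = 5354.5, P̄_B = 35.00.
ε = (ΔQ_A/Q̄_A)/(ΔP_B/P̄_B) = (-431/5354.5)/(-8/35.00) ≈ 0.352.
ε > 0: tennis rackets and tennis balls are substitutes.

0.352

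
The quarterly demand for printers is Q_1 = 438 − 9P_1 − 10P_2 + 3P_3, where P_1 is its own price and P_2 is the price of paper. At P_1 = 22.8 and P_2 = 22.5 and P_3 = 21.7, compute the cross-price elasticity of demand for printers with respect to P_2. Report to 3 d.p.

-3.086

At P_1 = 22.8 and P_2 = 22.5 and P_3 = 21.7: Q_1 = 72.9.
∂Q_1/∂P_2 = -10.
ε = (∂Q_1/∂P_2)(P_2/Q_1) = -10 × (22.5/72.9) ≈ -3.086.
Since ε < 0, printers and paper are complements.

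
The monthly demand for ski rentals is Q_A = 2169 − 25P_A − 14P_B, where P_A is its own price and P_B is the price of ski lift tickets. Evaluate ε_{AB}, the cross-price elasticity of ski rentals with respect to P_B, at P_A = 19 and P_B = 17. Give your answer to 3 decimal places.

-0.163

At P_A = 19 and P_B = 17: Q_A = 1456.
∂Q_A/∂P_B = -14.
ε = (∂Q_A/∂P_B)(P_B/Q_A) = -14 × (17/1456) ≈ -0.163.
Since ε < 0, ski rentals and ski lift tickets are complements.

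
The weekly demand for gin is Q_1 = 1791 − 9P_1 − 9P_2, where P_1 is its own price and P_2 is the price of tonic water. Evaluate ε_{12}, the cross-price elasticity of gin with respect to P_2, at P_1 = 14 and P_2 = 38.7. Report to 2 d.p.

At P_1 = 14 and P_2 = 38.7: Q_1 = 1316.7.
∂Q_1/∂P_2 = -9.
ε = (∂Q_1/∂P_2)(P_2/Q_1) = -9 × (38.7/1316.7) ≈ -0.26.
Since ε < 0, gin and tonic water are complements.

-0.26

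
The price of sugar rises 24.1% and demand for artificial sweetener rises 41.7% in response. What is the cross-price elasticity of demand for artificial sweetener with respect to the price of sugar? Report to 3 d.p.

ε = (%ΔQ of artificial sweetener) / (%ΔP of sugar) = (41.7%) / (24.1%) ≈ 1.730.

1.730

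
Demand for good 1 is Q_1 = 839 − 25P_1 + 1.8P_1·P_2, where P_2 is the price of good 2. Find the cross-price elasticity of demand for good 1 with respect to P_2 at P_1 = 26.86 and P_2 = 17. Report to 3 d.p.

0.831

At P_1 = 26.86 and P_2 = 17: Q_1 = 989.416.
∂Q_1/∂P_2 = 1.8P_1 = 1.8(26.86) = 48.3480.
ε = (∂Q_1/∂P_2)(P_2/Q_1) = 48.3480 × (17/989.416) ≈ 0.831.
ε > 0: substitutes.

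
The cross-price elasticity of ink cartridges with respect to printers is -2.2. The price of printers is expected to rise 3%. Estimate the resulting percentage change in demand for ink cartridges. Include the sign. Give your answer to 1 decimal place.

%ΔQ ≈ ε × %ΔP of printers = -2.2 × (3%) = -6.6%.

-6.6%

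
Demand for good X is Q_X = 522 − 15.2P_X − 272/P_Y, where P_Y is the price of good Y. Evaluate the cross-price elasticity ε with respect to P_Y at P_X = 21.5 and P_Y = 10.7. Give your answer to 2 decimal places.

0.15

At P_X = 21.5 and P_Y = 10.7: Q_X = 169.779.
∂Q_X/∂P_Y = 272/P_Y² = 2.3758.
ε = (∂Q_X/∂P_Y)(P_Y/Q_X) = 2.3758 × (10.7/169.779) ≈ 0.15.
ε > 0: substitutes.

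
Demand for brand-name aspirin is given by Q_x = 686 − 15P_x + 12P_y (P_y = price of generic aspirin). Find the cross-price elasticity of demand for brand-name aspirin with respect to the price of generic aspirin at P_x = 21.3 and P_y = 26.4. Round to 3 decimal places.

0.464

At P_x = 21.3 and P_y = 26.4: Q_x = 683.3.
∂Q_x/∂P_y = 12.
ε = (∂Q_x/∂P_y)(P_y/Q_x) = 12 × (26.4/683.3) ≈ 0.464.
Since ε > 0, brand-name aspirin and generic aspirin are substitutes.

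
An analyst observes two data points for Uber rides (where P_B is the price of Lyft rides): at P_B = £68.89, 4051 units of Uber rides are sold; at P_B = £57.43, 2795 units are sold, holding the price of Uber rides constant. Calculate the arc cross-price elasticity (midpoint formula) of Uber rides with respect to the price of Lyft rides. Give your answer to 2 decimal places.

ΔQ_A = 2795 − 4051 = -1256; ΔP_B = 57.43 − 68.89 = -11.46.
Midpoints: Q̄_A = 3423.0, P̄_B = 63.16.
ε = (ΔQ_A/Q̄_A)/(ΔP_B/P̄_B) = (-1256/3423.0)/(-11.46/63.16) ≈ 2.02.

2.02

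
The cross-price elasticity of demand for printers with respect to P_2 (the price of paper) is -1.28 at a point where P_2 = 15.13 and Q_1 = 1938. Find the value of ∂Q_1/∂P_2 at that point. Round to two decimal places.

ε = (∂Q_1/∂P_2)·(P_2/Q_1) ⇒ ∂Q_1/∂P_2 = ε·Q_1/P_2 = -1.28 × 1938/15.13 ≈ -163.96.

-163.96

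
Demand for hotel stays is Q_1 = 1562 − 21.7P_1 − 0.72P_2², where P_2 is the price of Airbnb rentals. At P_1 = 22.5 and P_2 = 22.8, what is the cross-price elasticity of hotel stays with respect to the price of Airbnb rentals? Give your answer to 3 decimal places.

-1.070

At P_1 = 22.5 and P_2 = 22.8: Q_1 = 699.465.
∂Q_1/∂P_2 = -1.44P_2 = -1.44(22.8) = -32.8320.
ε = (∂Q_1/∂P_2)(P_2/Q_1) = -32.8320 × (22.8/699.465) ≈ -1.070.
ε < 0: complements.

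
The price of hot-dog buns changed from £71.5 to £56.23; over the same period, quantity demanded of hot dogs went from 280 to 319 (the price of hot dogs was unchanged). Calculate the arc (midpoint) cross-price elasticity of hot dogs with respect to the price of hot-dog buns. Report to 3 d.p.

-0.545

ΔQ_A = 319 − 280 = 39; ΔP_B = 56.23 − 71.5 = -15.27.
Midpoints: Q̄_A = 299.5, P̄_B = 63.86.
ε = (ΔQ_A/Q̄_A)/(ΔP_B/P̄_B) = (39/299.5)/(-15.27/63.86) ≈ -0.545.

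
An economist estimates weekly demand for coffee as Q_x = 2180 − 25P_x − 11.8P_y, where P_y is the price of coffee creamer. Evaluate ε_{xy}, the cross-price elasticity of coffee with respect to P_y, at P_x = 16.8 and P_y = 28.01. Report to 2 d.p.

-0.23

At P_x = 16.8 and P_y = 28.01: Q_x = 1429.482.
∂Q_x/∂P_y = -11.8.
ε = (∂Q_x/∂P_y)(P_y/Q_x) = -11.8 × (28.01/1429.482) ≈ -0.23.
Since ε < 0, coffee and coffee creamer are complements.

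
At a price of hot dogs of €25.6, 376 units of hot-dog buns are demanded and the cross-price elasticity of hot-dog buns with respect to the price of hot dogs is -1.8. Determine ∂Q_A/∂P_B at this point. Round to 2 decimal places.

-26.44

ε = (∂Q_A/∂P_B)·(P_B/Q_A) ⇒ ∂Q_A/∂P_B = ε·Q_A/P_B = -1.8 × 376/25.6 ≈ -26.44.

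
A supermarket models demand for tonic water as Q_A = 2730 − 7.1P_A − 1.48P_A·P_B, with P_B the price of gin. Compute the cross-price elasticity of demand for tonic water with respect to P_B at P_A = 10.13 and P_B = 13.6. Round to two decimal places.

-0.08

At P_A = 10.13 and P_B = 13.6: Q_A = 2454.180.
∂Q_A/∂P_B = -1.48P_A = -1.48(10.13) = -14.9924.
ε = (∂Q_A/∂P_B)(P_B/Q_A) = -14.9924 × (13.6/2454.180) ≈ -0.08.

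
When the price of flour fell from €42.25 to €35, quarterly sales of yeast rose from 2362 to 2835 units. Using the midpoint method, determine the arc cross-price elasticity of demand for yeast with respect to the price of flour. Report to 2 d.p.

ΔQ_A = 2835 − 2362 = 473; ΔP_B = 35 − 42.25 = -7.25.
Midpoints: Q̄_A = 2598.5, P̄_B = 38.62.
ε = (ΔQ_A/Q̄_A)/(ΔP_B/P̄_B) = (473/2598.5)/(-7.25/38.62) ≈ -0.97.
ε < 0: yeast and flour are complements.

-0.97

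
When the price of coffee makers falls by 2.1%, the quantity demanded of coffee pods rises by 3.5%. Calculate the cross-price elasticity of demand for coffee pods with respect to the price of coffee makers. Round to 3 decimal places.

-1.667

ε = (%ΔQ of coffee pods) / (%ΔP of coffee makers) = (3.5%) / (-2.1%) ≈ -1.667.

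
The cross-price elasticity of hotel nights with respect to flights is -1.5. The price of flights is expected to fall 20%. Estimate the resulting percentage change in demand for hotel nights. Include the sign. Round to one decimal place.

30.0%

%ΔQ ≈ ε × %ΔP of flights = -1.5 × (-20%) = 30.0%.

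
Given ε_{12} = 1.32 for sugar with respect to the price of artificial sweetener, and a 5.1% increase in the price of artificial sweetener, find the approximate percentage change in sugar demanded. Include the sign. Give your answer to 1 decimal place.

6.7%

%ΔQ ≈ ε × %ΔP of artificial sweetener = 1.32 × (5.1%) = 6.7%.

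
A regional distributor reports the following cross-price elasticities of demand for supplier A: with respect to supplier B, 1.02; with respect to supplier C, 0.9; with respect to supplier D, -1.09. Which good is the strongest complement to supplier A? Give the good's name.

supplier D

Complements have ε < 0. The most negative value is -1.09 (supplier D).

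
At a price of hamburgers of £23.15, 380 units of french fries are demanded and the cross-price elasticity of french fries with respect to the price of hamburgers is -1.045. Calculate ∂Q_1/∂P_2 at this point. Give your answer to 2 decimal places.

-17.15

ε = (∂Q_1/∂P_2)·(P_2/Q_1) ⇒ ∂Q_1/∂P_2 = ε·Q_1/P_2 = -1.045 × 380/23.15 ≈ -17.15.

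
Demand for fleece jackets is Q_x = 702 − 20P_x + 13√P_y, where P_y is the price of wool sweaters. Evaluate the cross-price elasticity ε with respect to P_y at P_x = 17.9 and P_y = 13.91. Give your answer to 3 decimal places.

At P_x = 17.9 and P_y = 13.91: Q_x = 392.485.
∂Q_x/∂P_y = 13/(2√P_y) = 13/(2√13.91) = 1.7428.
ε = (∂Q_x/∂P_y)(P_y/Q_x) = 1.7428 × (13.91/392.485) ≈ 0.062.
ε > 0: substitutes.

0.062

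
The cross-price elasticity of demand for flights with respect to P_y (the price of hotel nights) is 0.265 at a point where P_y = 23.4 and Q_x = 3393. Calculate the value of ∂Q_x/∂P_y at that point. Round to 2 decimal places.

ε = (∂Q_x/∂P_y)·(P_y/Q_x) ⇒ ∂Q_x/∂P_y = ε·Q_x/P_y = 0.265 × 3393/23.4 ≈ 38.43.

38.43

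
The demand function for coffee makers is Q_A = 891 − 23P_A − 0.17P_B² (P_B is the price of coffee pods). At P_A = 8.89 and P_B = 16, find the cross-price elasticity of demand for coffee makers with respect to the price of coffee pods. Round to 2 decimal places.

-0.14

At P_A = 8.89 and P_B = 16: Q_A = 643.01.
∂Q_A/∂P_B = -0.34P_B = -0.34(16) = -5.4400.
ε = (∂Q_A/∂P_B)(P_B/Q_A) = -5.4400 × (16/643.01) ≈ -0.14.
ε < 0: complements.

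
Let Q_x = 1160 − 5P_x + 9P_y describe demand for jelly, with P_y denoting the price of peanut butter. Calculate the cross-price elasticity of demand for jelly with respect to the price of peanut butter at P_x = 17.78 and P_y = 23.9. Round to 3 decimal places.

At P_x = 17.78 and P_y = 23.9: Q_x = 1286.2.
∂Q_x/∂P_y = 9.
ε = (∂Q_x/∂P_y)(P_y/Q_x) = 9 × (23.9/1286.2) ≈ 0.167.

0.167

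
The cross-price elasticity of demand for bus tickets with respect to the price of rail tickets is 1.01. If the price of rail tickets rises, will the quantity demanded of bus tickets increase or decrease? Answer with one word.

ε > 0 and the price of rail tickets rises, so the quantity of bus tickets moves in the same direction: it increases.

increase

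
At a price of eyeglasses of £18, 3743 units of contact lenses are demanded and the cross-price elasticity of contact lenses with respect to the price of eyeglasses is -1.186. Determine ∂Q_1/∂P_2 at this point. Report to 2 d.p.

ε = (∂Q_1/∂P_2)·(P_2/Q_1) ⇒ ∂Q_1/∂P_2 = ε·Q_1/P_2 = -1.186 × 3743/18 ≈ -246.62.

-246.62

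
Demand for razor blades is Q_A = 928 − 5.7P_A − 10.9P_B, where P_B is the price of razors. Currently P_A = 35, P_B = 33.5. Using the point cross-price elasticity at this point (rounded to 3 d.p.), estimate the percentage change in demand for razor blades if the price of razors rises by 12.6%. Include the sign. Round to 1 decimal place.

-12.7%

At P_A = 35, P_B = 33.5: Q_A = 363.35.
∂Q_A/∂P_B = -10.9.
ε = (∂Q_A/∂P_B)(P_B/Q_A) = -10.9000 × 33.5/363.35 ≈ -1.005.
%ΔQ_A ≈ ε × %ΔP_B = -1.005 × (12.6%) = -12.7%.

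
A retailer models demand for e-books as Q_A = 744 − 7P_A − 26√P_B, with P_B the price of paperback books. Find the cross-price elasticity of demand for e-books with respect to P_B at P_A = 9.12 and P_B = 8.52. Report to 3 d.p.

-0.063

At P_A = 9.12 and P_B = 8.52: Q_A = 604.268.
∂Q_A/∂P_B = -26/(2√P_B) = -26/(2√8.52) = -4.4537.
ε = (∂Q_A/∂P_B)(P_B/Q_A) = -4.4537 × (8.52/604.268) ≈ -0.063.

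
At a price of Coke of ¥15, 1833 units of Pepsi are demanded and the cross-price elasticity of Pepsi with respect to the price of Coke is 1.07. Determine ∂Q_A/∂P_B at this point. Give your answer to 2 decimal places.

130.75

ε = (∂Q_A/∂P_B)·(P_B/Q_A) ⇒ ∂Q_A/∂P_B = ε·Q_A/P_B = 1.07 × 1833/15 ≈ 130.75.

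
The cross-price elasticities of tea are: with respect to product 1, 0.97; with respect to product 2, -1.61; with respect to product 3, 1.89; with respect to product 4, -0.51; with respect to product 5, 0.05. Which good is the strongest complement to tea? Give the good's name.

Complements have ε < 0. The most negative value is -1.61 (product 2).

product 2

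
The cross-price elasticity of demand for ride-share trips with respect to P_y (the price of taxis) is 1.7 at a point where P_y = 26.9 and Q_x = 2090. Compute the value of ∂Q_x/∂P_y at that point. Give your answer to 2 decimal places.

ε = (∂Q_x/∂P_y)·(P_y/Q_x) ⇒ ∂Q_x/∂P_y = ε·Q_x/P_y = 1.7 × 2090/26.9 ≈ 132.08.

132.08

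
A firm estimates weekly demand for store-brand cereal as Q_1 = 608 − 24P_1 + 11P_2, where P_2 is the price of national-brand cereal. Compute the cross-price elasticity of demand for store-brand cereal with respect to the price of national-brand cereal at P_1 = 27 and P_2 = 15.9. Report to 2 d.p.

At P_1 = 27 and P_2 = 15.9: Q_1 = 134.9.
∂Q_1/∂P_2 = 11.
ε = (∂Q_1/∂P_2)(P_2/Q_1) = 11 × (15.9/134.9) ≈ 1.30.

1.30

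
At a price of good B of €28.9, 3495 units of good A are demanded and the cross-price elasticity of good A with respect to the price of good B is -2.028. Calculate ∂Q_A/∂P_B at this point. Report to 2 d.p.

-245.25

ε = (∂Q_A/∂P_B)·(P_B/Q_A) ⇒ ∂Q_A/∂P_B = ε·Q_A/P_B = -2.028 × 3495/28.9 ≈ -245.25.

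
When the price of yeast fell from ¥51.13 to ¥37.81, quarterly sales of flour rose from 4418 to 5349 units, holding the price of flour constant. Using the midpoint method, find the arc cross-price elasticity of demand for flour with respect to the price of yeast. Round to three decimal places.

-0.636

ΔQ_A = 5349 − 4418 = 931; ΔP_B = 37.81 − 51.13 = -13.32.
Midpoints: Q̄_A = 4883.5, P̄_B = 44.47.
ε = (ΔQ_A/Q̄_A)/(ΔP_B/P̄_B) = (931/4883.5)/(-13.32/44.47) ≈ -0.636.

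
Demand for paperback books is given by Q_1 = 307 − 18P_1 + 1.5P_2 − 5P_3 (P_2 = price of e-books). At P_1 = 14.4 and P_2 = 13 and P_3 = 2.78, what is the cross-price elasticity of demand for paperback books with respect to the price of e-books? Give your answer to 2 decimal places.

At P_1 = 14.4 and P_2 = 13 and P_3 = 2.78: Q_1 = 53.4.
∂Q_1/∂P_2 = 1.5.
ε = (∂Q_1/∂P_2)(P_2/Q_1) = 1.5 × (13/53.4) ≈ 0.37.

0.37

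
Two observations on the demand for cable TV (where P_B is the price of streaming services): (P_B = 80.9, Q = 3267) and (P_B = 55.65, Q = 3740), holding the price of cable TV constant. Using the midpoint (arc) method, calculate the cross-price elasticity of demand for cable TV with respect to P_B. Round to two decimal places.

ΔQ_A = 3740 − 3267 = 473; ΔP_B = 55.65 − 80.9 = -25.25.
Midpoints: Q̄_A = 3503.5, P̄_B = 68.28.
ε = (ΔQ_A/Q̄_A)/(ΔP_B/P̄_B) = (473/3503.5)/(-25.25/68.28) ≈ -0.37.
ε < 0: cable TV and streaming services are complements.

-0.37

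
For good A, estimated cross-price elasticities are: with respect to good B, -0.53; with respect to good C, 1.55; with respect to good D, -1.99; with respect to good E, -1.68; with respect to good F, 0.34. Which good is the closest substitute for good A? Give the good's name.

good C

Substitutes have ε > 0. Among the positive values, 1.55 (good C) is largest.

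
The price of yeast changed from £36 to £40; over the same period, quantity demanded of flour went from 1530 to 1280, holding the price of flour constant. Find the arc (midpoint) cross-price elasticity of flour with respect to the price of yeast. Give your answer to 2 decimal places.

-1.69

ΔQ_A = 1280 − 1530 = -250; ΔP_B = 40 − 36 = 4.
Midpoints: Q̄_A = 1405.0, P̄_B = 38.00.
ε = (ΔQ_A/Q̄_A)/(ΔP_B/P̄_B) = (-250/1405.0)/(4/38.00) ≈ -1.69.
ε < 0: flour and yeast are complements.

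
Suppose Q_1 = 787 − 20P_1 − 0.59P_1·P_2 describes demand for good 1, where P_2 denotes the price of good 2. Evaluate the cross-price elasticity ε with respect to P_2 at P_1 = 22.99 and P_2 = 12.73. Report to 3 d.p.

At P_1 = 22.99 and P_2 = 12.73: Q_1 = 154.529.
∂Q_1/∂P_2 = -0.59P_1 = -0.59(22.99) = -13.5641.
ε = (∂Q_1/∂P_2)(P_2/Q_1) = -13.5641 × (12.73/154.529) ≈ -1.117.
ε < 0: complements.

-1.117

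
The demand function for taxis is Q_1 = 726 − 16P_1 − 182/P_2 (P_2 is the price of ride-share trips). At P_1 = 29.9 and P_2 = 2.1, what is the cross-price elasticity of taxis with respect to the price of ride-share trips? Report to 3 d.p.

At P_1 = 29.9 and P_2 = 2.1: Q_1 = 160.933.
∂Q_1/∂P_2 = 182/P_2² = 41.2698.
ε = (∂Q_1/∂P_2)(P_2/Q_1) = 41.2698 × (2.1/160.933) ≈ 0.539.
ε > 0: substitutes.

0.539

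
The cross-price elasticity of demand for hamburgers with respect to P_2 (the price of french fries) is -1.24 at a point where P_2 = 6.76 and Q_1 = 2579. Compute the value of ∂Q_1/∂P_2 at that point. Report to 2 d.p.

-473.07

ε = (∂Q_1/∂P_2)·(P_2/Q_1) ⇒ ∂Q_1/∂P_2 = ε·Q_1/P_2 = -1.24 × 2579/6.76 ≈ -473.07.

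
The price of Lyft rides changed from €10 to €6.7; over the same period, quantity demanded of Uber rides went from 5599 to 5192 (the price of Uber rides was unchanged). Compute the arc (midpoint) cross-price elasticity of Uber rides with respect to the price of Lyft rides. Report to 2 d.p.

ΔQ_A = 5192 − 5599 = -407; ΔP_B = 6.7 − 10 = -3.3.
Midpoints: Q̄_A = 5395.5, P̄_B = 8.35.
ε = (ΔQ_A/Q̄_A)/(ΔP_B/P̄_B) = (-407/5395.5)/(-3.3/8.35) ≈ 0.19.

0.19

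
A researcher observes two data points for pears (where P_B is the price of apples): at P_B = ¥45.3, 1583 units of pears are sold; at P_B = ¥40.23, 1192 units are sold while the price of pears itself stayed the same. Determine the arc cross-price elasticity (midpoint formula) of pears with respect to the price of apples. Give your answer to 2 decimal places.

2.38

ΔQ_A = 1192 − 1583 = -391; ΔP_B = 40.23 − 45.3 = -5.07.
Midpoints: Q̄_A = 1387.5, P̄_B = 42.77.
ε = (ΔQ_A/Q̄_A)/(ΔP_B/P̄_B) = (-391/1387.5)/(-5.07/42.77) ≈ 2.38.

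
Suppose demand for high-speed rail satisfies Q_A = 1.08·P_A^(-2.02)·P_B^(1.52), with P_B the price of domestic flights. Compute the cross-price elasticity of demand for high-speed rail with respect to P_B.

1.52

In a log-linear (constant-elasticity) demand function, the coefficient on the exponent of P_B is the cross-price elasticity.
ε = 1.52. Positive, so high-speed rail and domestic flights are substitutes.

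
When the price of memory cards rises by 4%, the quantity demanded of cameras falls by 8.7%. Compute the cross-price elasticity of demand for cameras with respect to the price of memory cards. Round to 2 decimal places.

-2.18

ε = (%ΔQ of cameras) / (%ΔP of memory cards) = (-8.7%) / (4%) ≈ -2.18.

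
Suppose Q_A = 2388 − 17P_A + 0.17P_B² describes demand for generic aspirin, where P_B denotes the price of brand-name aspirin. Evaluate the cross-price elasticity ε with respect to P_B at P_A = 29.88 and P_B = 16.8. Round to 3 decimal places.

0.050

At P_A = 29.88 and P_B = 16.8: Q_A = 1928.021.
∂Q_A/∂P_B = 0.34P_B = 0.34(16.8) = 5.7120.
ε = (∂Q_A/∂P_B)(P_B/Q_A) = 5.7120 × (16.8/1928.021) ≈ 0.050.
ε > 0: substitutes.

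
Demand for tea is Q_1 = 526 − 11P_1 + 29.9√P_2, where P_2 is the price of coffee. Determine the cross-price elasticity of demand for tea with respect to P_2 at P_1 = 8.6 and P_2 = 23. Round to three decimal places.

At P_1 = 8.6 and P_2 = 23: Q_1 = 574.795.
∂Q_1/∂P_2 = 29.9/(2√P_2) = 29.9/(2√23) = 3.1173.
ε = (∂Q_1/∂P_2)(P_2/Q_1) = 3.1173 × (23/574.795) ≈ 0.125.

0.125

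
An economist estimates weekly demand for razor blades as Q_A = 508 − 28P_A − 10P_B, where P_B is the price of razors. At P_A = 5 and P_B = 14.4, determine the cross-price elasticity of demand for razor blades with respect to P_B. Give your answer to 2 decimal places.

At P_A = 5 and P_B = 14.4: Q_A = 224.
∂Q_A/∂P_B = -10.
ε = (∂Q_A/∂P_B)(P_B/Q_A) = -10 × (14.4/224) ≈ -0.64.
Since ε < 0, razor blades and razors are complements.

-0.64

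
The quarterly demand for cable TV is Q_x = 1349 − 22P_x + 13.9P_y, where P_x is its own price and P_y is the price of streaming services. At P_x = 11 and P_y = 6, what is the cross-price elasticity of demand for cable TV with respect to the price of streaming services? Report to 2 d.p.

0.07

At P_x = 11 and P_y = 6: Q_x = 1190.4.
∂Q_x/∂P_y = 13.9.
ε = (∂Q_x/∂P_y)(P_y/Q_x) = 13.9 × (6/1190.4) ≈ 0.07.
Since ε > 0, cable TV and streaming services are substitutes.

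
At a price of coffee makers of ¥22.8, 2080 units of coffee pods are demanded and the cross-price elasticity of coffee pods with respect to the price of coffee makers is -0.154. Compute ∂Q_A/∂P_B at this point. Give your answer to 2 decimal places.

-14.05

ε = (∂Q_A/∂P_B)·(P_B/Q_A) ⇒ ∂Q_A/∂P_B = ε·Q_A/P_B = -0.154 × 2080/22.8 ≈ -14.05.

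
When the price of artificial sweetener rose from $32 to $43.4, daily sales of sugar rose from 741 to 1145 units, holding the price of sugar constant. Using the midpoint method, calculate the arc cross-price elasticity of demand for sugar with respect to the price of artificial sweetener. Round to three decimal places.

ΔQ_A = 1145 − 741 = 404; ΔP_B = 43.4 − 32 = 11.4.
Midpoints: Q̄_A = 943.0, P̄_B = 37.70.
ε = (ΔQ_A/Q̄_A)/(ΔP_B/P̄_B) = (404/943.0)/(11.4/37.70) ≈ 1.417.

1.417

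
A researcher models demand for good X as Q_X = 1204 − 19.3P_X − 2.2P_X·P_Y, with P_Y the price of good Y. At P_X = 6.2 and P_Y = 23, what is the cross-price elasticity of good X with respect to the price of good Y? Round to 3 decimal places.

At P_X = 6.2 and P_Y = 23: Q_X = 770.62.
∂Q_X/∂P_Y = -2.2P_X = -2.2(6.2) = -13.6400.
ε = (∂Q_X/∂P_Y)(P_Y/Q_X) = -13.6400 × (23/770.62) ≈ -0.407.

-0.407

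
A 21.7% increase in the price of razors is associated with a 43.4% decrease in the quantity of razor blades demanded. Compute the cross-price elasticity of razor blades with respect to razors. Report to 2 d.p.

ε = (%ΔQ of razor blades) / (%ΔP of razors) = (-43.4%) / (21.7%) ≈ -2.00.

-2.00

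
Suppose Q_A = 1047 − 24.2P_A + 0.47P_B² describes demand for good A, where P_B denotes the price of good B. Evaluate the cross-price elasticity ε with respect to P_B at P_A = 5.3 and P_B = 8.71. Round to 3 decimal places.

At P_A = 5.3 and P_B = 8.71: Q_A = 954.396.
∂Q_A/∂P_B = 0.94P_B = 0.94(8.71) = 8.1874.
ε = (∂Q_A/∂P_B)(P_B/Q_A) = 8.1874 × (8.71/954.396) ≈ 0.075.
ε > 0: substitutes.

0.075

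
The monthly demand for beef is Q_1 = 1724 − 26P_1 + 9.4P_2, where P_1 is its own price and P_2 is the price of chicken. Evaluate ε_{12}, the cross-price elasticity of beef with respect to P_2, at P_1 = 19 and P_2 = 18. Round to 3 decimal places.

0.121

At P_1 = 19 and P_2 = 18: Q_1 = 1399.2.
∂Q_1/∂P_2 = 9.4.
ε = (∂Q_1/∂P_2)(P_2/Q_1) = 9.4 × (18/1399.2) ≈ 0.121.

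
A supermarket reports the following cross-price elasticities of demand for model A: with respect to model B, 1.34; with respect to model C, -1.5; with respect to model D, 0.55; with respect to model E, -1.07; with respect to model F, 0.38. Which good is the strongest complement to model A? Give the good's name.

model C

Complements have ε < 0. The most negative value is -1.5 (model C).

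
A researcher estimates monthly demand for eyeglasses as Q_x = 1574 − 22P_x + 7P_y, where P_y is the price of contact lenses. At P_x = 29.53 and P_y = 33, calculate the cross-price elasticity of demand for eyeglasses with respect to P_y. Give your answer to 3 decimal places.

At P_x = 29.53 and P_y = 33: Q_x = 1155.34.
∂Q_x/∂P_y = 7.
ε = (∂Q_x/∂P_y)(P_y/Q_x) = 7 × (33/1155.34) ≈ 0.200.

0.200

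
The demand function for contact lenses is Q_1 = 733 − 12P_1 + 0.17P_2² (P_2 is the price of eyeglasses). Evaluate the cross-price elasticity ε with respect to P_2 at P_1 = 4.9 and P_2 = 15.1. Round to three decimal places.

At P_1 = 4.9 and P_2 = 15.1: Q_1 = 712.962.
∂Q_1/∂P_2 = 0.34P_2 = 0.34(15.1) = 5.1340.
ε = (∂Q_1/∂P_2)(P_2/Q_1) = 5.1340 × (15.1/712.962) ≈ 0.109.

0.109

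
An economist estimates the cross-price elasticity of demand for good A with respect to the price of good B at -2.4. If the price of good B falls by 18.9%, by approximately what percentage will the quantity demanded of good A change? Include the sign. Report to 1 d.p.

%ΔQ ≈ ε × %ΔP of good B = -2.4 × (-18.9%) = 45.4%.

45.4%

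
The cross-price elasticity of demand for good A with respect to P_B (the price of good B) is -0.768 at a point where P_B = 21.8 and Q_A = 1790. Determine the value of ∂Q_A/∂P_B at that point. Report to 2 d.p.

ε = (∂Q_A/∂P_B)·(P_B/Q_A) ⇒ ∂Q_A/∂P_B = ε·Q_A/P_B = -0.768 × 1790/21.8 ≈ -63.06.

-63.06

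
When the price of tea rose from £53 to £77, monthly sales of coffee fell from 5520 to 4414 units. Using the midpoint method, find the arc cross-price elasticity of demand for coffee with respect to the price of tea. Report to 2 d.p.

-0.60

ΔQ_A = 4414 − 5520 = -1106; ΔP_B = 77 − 53 = 24.
Midpoints: Q̄_A = 4967.0, P̄_B = 65.00.
ε = (ΔQ_A/Q̄_A)/(ΔP_B/P̄_B) = (-1106/4967.0)/(24/65.00) ≈ -0.60.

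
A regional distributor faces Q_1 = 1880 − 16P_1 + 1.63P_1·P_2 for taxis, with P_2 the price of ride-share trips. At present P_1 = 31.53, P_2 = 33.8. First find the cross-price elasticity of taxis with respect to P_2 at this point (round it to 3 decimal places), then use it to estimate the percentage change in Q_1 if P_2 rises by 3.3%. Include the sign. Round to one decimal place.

1.8%

At P_1 = 31.53, P_2 = 33.8: Q_1 = 3112.634.
∂Q_1/∂P_2 = 1.63P_1 = 51.3939.
ε = (∂Q_1/∂P_2)(P_2/Q_1) = 51.3939 × 33.8/3112.634 ≈ 0.558.
%ΔQ_1 ≈ ε × %ΔP_2 = 0.558 × (3.3%) = 1.8%.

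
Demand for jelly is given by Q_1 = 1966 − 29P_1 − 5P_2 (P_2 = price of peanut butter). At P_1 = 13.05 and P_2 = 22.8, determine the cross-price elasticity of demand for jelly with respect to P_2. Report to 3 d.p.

-0.077

At P_1 = 13.05 and P_2 = 22.8: Q_1 = 1473.55.
∂Q_1/∂P_2 = -5.
ε = (∂Q_1/∂P_2)(P_2/Q_1) = -5 × (22.8/1473.55) ≈ -0.077.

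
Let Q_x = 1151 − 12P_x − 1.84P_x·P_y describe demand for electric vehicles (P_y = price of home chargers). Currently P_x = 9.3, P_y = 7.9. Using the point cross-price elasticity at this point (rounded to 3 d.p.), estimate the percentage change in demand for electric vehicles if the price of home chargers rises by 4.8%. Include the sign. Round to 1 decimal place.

-0.7%

At P_x = 9.3, P_y = 7.9: Q_x = 904.215.
∂Q_x/∂P_y = -1.84P_x = -17.1120.
ε = (∂Q_x/∂P_y)(P_y/Q_x) = -17.1120 × 7.9/904.215 ≈ -0.150.
%ΔQ_x ≈ ε × %ΔP_y = -0.150 × (4.8%) = -0.7%.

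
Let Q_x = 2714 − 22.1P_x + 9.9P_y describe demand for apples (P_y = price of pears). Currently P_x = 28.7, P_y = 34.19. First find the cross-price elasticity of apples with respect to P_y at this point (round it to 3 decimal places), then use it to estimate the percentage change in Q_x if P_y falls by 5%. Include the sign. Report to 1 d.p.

-0.7%

At P_x = 28.7, P_y = 34.19: Q_x = 2418.211.
∂Q_x/∂P_y = 9.9.
ε = (∂Q_x/∂P_y)(P_y/Q_x) = 9.9000 × 34.19/2418.211 ≈ 0.140.
%ΔQ_x ≈ ε × %ΔP_y = 0.140 × (-5%) = -0.7%.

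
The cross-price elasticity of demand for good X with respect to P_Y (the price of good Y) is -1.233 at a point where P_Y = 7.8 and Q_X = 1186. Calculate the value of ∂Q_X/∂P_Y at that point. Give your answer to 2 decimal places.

ε = (∂Q_X/∂P_Y)·(P_Y/Q_X) ⇒ ∂Q_X/∂P_Y = ε·Q_X/P_Y = -1.233 × 1186/7.8 ≈ -187.48.

-187.48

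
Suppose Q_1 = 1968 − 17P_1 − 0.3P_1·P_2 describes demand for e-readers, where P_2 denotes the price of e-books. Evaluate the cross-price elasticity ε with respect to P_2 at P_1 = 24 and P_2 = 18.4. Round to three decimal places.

-0.093

At P_1 = 24 and P_2 = 18.4: Q_1 = 1427.52.
∂Q_1/∂P_2 = -0.3P_1 = -0.3(24) = -7.2000.
ε = (∂Q_1/∂P_2)(P_2/Q_1) = -7.2000 × (18.4/1427.52) ≈ -0.093.
ε < 0: complements.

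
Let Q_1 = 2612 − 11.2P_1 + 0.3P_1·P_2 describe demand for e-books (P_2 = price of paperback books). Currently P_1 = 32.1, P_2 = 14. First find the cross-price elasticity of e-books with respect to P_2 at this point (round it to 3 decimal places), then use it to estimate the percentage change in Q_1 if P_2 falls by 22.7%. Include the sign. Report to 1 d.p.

-1.3%

At P_1 = 32.1, P_2 = 14: Q_1 = 2387.3.
∂Q_1/∂P_2 = 0.3P_1 = 9.6300.
ε = (∂Q_1/∂P_2)(P_2/Q_1) = 9.6300 × 14/2387.3 ≈ 0.056.
%ΔQ_1 ≈ ε × %ΔP_2 = 0.056 × (-22.7%) = -1.3%.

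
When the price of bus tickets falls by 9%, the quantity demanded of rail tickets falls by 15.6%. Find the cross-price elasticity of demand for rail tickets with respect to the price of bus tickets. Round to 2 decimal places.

1.73

ε = (%ΔQ of rail tickets) / (%ΔP of bus tickets) = (-15.6%) / (-9%) ≈ 1.73.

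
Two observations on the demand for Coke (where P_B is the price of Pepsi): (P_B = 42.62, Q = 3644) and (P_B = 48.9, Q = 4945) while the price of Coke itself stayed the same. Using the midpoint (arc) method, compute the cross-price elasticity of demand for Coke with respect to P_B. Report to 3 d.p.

ΔQ_A = 4945 − 3644 = 1301; ΔP_B = 48.9 − 42.62 = 6.28.
Midpoints: Q̄_A = 4294.5, P̄_B = 45.76.
ε = (ΔQ_A/Q̄_A)/(ΔP_B/P̄_B) = (1301/4294.5)/(6.28/45.76) ≈ 2.207.
ε > 0: Coke and Pepsi are substitutes.

2.207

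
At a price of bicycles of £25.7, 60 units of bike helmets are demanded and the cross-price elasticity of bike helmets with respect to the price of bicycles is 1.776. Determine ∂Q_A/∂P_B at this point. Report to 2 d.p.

ε = (∂Q_A/∂P_B)·(P_B/Q_A) ⇒ ∂Q_A/∂P_B = ε·Q_A/P_B = 1.776 × 60/25.7 ≈ 4.15.

4.15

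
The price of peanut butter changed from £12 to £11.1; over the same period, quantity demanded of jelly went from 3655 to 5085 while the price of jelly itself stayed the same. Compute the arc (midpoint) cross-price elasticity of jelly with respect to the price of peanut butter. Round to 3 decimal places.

-4.199

ΔQ_A = 5085 − 3655 = 1430; ΔP_B = 11.1 − 12 = -0.9.
Midpoints: Q̄_A = 4370.0, P̄_B = 11.55.
ε = (ΔQ_A/Q̄_A)/(ΔP_B/P̄_B) = (1430/4370.0)/(-0.9/11.55) ≈ -4.199.
ε < 0: jelly and peanut butter are complements.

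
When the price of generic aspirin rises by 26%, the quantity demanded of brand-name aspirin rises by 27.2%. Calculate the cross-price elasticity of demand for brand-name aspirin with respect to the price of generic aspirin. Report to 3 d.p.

ε = (%ΔQ of brand-name aspirin) / (%ΔP of generic aspirin) = (27.2%) / (26%) ≈ 1.046.

1.046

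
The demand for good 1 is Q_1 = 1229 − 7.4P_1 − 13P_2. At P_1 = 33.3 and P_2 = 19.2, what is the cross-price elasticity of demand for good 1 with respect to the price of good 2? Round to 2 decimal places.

At P_1 = 33.3 and P_2 = 19.2: Q_1 = 732.98.
∂Q_1/∂P_2 = -13.
ε = (∂Q_1/∂P_2)(P_2/Q_1) = -13 × (19.2/732.98) ≈ -0.34.
Since ε < 0, good 1 and good 2 are complements.

-0.34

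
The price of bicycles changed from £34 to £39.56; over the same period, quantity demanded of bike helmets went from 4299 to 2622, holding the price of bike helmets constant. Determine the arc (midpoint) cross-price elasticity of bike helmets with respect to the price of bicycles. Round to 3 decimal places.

-3.206

ΔQ_A = 2622 − 4299 = -1677; ΔP_B = 39.56 − 34 = 5.56.
Midpoints: Q̄_A = 3460.5, P̄_B = 36.78.
ε = (ΔQ_A/Q̄_A)/(ΔP_B/P̄_B) = (-1677/3460.5)/(5.56/36.78) ≈ -3.206.
ε < 0: bike helmets and bicycles are complements.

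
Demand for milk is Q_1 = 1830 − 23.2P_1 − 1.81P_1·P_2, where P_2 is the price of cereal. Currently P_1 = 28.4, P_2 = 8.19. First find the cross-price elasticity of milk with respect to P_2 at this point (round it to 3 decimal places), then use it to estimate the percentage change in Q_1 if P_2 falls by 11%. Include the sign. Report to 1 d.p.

6.2%

At P_1 = 28.4, P_2 = 8.19: Q_1 = 750.121.
∂Q_1/∂P_2 = -1.81P_1 = -51.4040.
ε = (∂Q_1/∂P_2)(P_2/Q_1) = -51.4040 × 8.19/750.121 ≈ -0.561.
%ΔQ_1 ≈ ε × %ΔP_2 = -0.561 × (-11%) = 6.2%.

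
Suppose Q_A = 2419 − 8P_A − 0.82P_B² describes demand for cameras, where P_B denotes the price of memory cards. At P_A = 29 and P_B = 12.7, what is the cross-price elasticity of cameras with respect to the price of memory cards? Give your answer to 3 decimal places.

-0.129

At P_A = 29 and P_B = 12.7: Q_A = 2054.742.
∂Q_A/∂P_B = -1.64P_B = -1.64(12.7) = -20.8280.
ε = (∂Q_A/∂P_B)(P_B/Q_A) = -20.8280 × (12.7/2054.742) ≈ -0.129.
ε < 0: complements.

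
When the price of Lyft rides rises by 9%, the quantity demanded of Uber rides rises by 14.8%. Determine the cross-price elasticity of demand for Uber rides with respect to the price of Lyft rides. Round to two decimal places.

ε = (%ΔQ of Uber rides) / (%ΔP of Lyft rides) = (14.8%) / (9%) ≈ 1.64.

1.64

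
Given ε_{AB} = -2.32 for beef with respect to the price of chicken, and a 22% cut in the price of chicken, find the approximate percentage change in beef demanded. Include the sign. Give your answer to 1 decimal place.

51.0%

%ΔQ ≈ ε × %ΔP of chicken = -2.32 × (-22%) = 51.0%.
Demand for beef rises by about 51.0%.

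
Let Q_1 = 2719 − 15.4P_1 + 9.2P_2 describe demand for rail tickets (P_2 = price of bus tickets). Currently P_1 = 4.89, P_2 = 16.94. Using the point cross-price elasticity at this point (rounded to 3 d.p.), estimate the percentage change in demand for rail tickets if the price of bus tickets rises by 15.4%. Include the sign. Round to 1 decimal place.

0.9%

At P_1 = 4.89, P_2 = 16.94: Q_1 = 2799.542.
∂Q_1/∂P_2 = 9.2.
ε = (∂Q_1/∂P_2)(P_2/Q_1) = 9.2000 × 16.94/2799.542 ≈ 0.056.
%ΔQ_1 ≈ ε × %ΔP_2 = 0.056 × (15.4%) = 0.9%.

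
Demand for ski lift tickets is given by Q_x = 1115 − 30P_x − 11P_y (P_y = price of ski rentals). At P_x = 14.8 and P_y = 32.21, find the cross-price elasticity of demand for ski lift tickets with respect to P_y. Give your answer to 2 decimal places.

At P_x = 14.8 and P_y = 32.21: Q_x = 316.69.
∂Q_x/∂P_y = -11.
ε = (∂Q_x/∂P_y)(P_y/Q_x) = -11 × (32.21/316.69) ≈ -1.12.
Since ε < 0, ski lift tickets and ski rentals are complements.

-1.12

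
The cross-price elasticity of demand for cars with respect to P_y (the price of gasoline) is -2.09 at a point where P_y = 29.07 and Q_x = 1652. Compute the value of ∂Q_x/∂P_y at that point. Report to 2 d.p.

-118.77

ε = (∂Q_x/∂P_y)·(P_y/Q_x) ⇒ ∂Q_x/∂P_y = ε·Q_x/P_y = -2.09 × 1652/29.07 ≈ -118.77.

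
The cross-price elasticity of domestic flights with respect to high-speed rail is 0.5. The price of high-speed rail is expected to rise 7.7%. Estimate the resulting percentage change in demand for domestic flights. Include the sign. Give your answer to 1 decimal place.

3.9%

%ΔQ ≈ ε × %ΔP of high-speed rail = 0.5 × (7.7%) = 3.9%.
Demand for domestic flights rises by about 3.9%.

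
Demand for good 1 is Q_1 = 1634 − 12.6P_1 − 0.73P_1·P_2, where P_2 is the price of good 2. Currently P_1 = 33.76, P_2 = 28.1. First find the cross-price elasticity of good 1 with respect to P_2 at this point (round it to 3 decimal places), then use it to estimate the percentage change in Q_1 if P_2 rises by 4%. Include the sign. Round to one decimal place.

-5.4%

At P_1 = 33.76, P_2 = 28.1: Q_1 = 516.105.
∂Q_1/∂P_2 = -0.73P_1 = -24.6448.
ε = (∂Q_1/∂P_2)(P_2/Q_1) = -24.6448 × 28.1/516.105 ≈ -1.342.
%ΔQ_1 ≈ ε × %ΔP_2 = -1.342 × (4%) = -5.4%.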